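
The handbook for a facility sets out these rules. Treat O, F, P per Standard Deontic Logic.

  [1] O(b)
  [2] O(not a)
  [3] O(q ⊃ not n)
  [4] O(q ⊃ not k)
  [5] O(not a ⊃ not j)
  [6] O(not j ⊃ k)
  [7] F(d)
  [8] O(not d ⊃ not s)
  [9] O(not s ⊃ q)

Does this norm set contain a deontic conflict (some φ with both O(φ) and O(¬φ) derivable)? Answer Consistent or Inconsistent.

Premise 2 gives O(not a).
Premise 5 is O(not a ⊃ not j); since O(not a), deontic closure gives O(not j).
Applying K to premise 6 (O(not j ⊃ k)) and O(not j) yields O(k).
Premise 4, O(q ⊃ not k), contraposes to O(k ⊃ not q); with O(k) we get O(not q).
The contrapositive of premise 9 (O(not s ⊃ q)) is O(not q ⊃ s), and O(not q) is already established, so O(s).
The contrapositive of premise 8 (O(not d ⊃ not s)) is O(s ⊃ d), and O(s) is already established, so O(d).
But premise 7, F(d), means O(not d).
We now have both O(d) and O(not d) — d is simultaneously obligatory and forbidden, violating the D-axiom.

Inconsistent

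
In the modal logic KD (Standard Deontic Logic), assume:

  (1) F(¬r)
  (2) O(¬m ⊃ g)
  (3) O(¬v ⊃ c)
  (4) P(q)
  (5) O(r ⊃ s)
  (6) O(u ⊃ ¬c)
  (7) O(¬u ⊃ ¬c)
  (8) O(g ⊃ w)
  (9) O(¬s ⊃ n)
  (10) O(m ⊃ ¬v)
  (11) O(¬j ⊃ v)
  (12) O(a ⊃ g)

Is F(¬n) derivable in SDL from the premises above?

Premise 9 is O(¬s ⊃ n), but O(¬s) is not derivable from the premises, so it does not yield O(n).
No other premise forces O(n). An ideal world satisfying every premise can still have ¬n true, so F(¬n) is not derivable.

No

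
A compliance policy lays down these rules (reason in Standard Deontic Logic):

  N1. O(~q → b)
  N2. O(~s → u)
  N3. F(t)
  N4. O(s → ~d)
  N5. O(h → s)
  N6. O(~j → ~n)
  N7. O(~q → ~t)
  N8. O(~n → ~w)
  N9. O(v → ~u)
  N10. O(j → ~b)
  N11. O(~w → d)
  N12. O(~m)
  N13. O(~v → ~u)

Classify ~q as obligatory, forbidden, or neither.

Premises 9 and 13 cover both cases: O(v → ~u) and O(~v → ~u). Since v ∨ ~v is a tautology, O(~u) follows.
The contrapositive of premise 2 (O(~s → u)) is O(~u → s), and O(~u) is already established, so O(s).
From O(s) and premise 4, O(s → ~d), we obtain O(~d).
The contrapositive of premise 11 (O(~w → d)) is O(~d → w), and O(~d) is already established, so O(w).
The contrapositive of premise 8 (O(~n → ~w)) is O(w → n), and O(w) is already established, so O(n).
The contrapositive of premise 6 (O(~j → ~n)) is O(n → j), and O(n) is already established, so O(j).
From O(j) and premise 10, O(j → ~b), we obtain O(~b).
The contrapositive of premise 1 (O(~q → b)) is O(~b → q), and O(~b) is already established, so O(q).
Premises 3, 5, 7, 12 do not contribute to this derivation.
Thus O(q), which is F(~q): ~q is forbidden.

Forbidden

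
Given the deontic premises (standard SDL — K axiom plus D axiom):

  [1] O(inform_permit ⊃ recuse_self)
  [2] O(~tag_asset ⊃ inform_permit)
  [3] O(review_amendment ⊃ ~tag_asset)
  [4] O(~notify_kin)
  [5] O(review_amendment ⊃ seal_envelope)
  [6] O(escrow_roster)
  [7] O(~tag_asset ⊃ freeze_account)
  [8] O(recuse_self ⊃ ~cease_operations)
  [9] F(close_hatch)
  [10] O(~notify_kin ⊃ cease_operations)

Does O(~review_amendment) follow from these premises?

Premise 4 states O(~notify_kin) outright.
Applying K to premise 10 (O(~notify_kin ⊃ cease_operations)) and O(~notify_kin) yields O(cease_operations).
Premise 8 is O(recuse_self ⊃ ~cease_operations); contrapositively O(cease_operations ⊃ ~recuse_self). Since O(cease_operations) holds, K gives O(~recuse_self).
Premise 1, O(inform_permit ⊃ recuse_self), contraposes to O(~recuse_self ⊃ ~inform_permit); with O(~recuse_self) we get O(~inform_permit).
Premise 2 is O(~tag_asset ⊃ inform_permit); contrapositively O(~inform_permit ⊃ tag_asset). Since O(~inform_permit) holds, K gives O(tag_asset).
The contrapositive of premise 3 (O(review_amendment ⊃ ~tag_asset)) is O(tag_asset ⊃ ~review_amendment), and O(tag_asset) is already established, so O(~review_amendment).
Premises 5, 6, 7, 9 do not contribute to this derivation.
So O(~review_amendment) follows.

Yes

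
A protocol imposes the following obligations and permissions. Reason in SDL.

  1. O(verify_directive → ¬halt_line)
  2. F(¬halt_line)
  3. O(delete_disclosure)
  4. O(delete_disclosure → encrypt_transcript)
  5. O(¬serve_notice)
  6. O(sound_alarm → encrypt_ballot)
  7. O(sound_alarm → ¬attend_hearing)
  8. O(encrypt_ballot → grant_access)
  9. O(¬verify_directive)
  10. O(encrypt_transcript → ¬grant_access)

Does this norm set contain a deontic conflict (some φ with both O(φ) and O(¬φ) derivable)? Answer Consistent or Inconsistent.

Consistent

Premise 1 is O(verify_directive → ¬halt_line), but O(verify_directive) is not derivable from the premises, so it does not yield O(¬halt_line).
So O(¬halt_line) is not derivable, and the apparent clash with O(halt_line) does not arise.
A world satisfying every obligation exists (e.g. attend_hearing=false, delete_disclosure=true, encrypt_ballot=false, encrypt_transcript=true, grant_access=false, halt_line=true, serve_notice=false, sound_alarm=false, verify_directive=false); no atom is both obligatory and forbidden, so the set is consistent.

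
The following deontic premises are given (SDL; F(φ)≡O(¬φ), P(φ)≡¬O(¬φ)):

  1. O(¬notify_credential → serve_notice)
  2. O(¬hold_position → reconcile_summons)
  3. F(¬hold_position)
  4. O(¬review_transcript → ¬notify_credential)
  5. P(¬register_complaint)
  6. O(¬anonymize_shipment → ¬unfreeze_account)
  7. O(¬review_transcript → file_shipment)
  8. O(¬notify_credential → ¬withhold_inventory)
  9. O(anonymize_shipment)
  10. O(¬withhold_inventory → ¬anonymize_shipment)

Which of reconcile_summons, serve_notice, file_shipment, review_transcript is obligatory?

review_transcript

Premise 9 gives O(anonymize_shipment).
Premise 10, O(¬withhold_inventory → ¬anonymize_shipment), contraposes to O(anonymize_shipment → withhold_inventory); with O(anonymize_shipment) we get O(withhold_inventory).
The contrapositive of premise 8 (O(¬notify_credential → ¬withhold_inventory)) is O(withhold_inventory → notify_credential), and O(withhold_inventory) is already established, so O(notify_credential).
The contrapositive of premise 4 (O(¬review_transcript → ¬notify_credential)) is O(notify_credential → review_transcript), and O(notify_credential) is already established, so O(review_transcript).
So O(review_transcript) holds — review_transcript is obligatory. None of the other listed options is made obligatory by any chain of premises.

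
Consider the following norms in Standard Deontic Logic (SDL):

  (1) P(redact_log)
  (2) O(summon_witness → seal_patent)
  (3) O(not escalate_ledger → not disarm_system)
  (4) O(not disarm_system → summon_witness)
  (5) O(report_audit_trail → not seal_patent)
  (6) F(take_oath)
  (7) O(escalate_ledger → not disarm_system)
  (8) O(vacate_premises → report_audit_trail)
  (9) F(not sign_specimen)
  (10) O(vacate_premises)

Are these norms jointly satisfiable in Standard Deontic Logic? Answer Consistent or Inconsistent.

Premises 3 and 7 are O(not escalate_ledger → not disarm_system) and O(escalate_ledger → not disarm_system); every ideal world satisfies not escalate_ledger or escalate_ledger, so in either case not disarm_system holds — hence O(not disarm_system).
Premise 4 is O(not disarm_system → summon_witness); since O(not disarm_system), deontic closure gives O(summon_witness).
Premise 2 is O(summon_witness → seal_patent); since O(summon_witness), deontic closure gives O(seal_patent).
Premise 5 is O(report_audit_trail → not seal_patent); contrapositively O(seal_patent → not report_audit_trail). Since O(seal_patent) holds, K gives O(not report_audit_trail).
Premise 8, O(vacate_premises → report_audit_trail), contraposes to O(not report_audit_trail → not vacate_premises); with O(not report_audit_trail) we get O(not vacate_premises).
Yet premise 10 states O(vacate_premises).
We now have both O(not vacate_premises) and O(vacate_premises) — vacate_premises is simultaneously obligatory and forbidden, violating the D-axiom.

Inconsistent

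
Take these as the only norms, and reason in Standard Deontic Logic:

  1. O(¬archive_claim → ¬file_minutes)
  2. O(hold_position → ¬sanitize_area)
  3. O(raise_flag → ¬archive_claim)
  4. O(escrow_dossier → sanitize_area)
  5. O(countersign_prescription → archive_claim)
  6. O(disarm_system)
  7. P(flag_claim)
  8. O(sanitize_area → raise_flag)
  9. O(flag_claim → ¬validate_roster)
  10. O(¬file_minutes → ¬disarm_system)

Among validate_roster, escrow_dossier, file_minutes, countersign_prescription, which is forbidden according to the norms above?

Premise 6 gives O(disarm_system).
Premise 10 is O(¬file_minutes → ¬disarm_system); contrapositively O(disarm_system → file_minutes). Since O(disarm_system) holds, K gives O(file_minutes).
The contrapositive of premise 1 (O(¬archive_claim → ¬file_minutes)) is O(file_minutes → archive_claim), and O(file_minutes) is already established, so O(archive_claim).
Premise 3 is O(raise_flag → ¬archive_claim); contrapositively O(archive_claim → ¬raise_flag). Since O(archive_claim) holds, K gives O(¬raise_flag).
The contrapositive of premise 8 (O(sanitize_area → raise_flag)) is O(¬raise_flag → ¬sanitize_area), and O(¬raise_flag) is already established, so O(¬sanitize_area).
Premise 4 is O(escrow_dossier → sanitize_area); contrapositively O(¬sanitize_area → ¬escrow_dossier). Since O(¬sanitize_area) holds, K gives O(¬escrow_dossier).
So O(¬escrow_dossier) holds, i.e. escrow_dossier is forbidden. None of the other listed options is forbidden under the premises.

escrow_dossier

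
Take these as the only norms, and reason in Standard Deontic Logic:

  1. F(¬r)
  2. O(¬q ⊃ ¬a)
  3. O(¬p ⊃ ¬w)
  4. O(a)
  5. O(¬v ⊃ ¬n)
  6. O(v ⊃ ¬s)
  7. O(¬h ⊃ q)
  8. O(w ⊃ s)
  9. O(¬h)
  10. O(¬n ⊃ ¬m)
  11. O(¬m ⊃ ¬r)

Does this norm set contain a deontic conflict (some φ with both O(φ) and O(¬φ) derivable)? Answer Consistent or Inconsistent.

Consistent

Premise 2 is O(¬q ⊃ ¬a), but O(¬q) is not derivable from the premises, so it does not yield O(¬a).
So O(¬a) is not derivable, and the apparent clash with O(a) does not arise.
A world satisfying every obligation exists (e.g. a=true, h=false, m=true, n=true, p=false, q=true, r=true, s=false, v=true, w=false); no atom is both obligatory and forbidden, so the set is consistent.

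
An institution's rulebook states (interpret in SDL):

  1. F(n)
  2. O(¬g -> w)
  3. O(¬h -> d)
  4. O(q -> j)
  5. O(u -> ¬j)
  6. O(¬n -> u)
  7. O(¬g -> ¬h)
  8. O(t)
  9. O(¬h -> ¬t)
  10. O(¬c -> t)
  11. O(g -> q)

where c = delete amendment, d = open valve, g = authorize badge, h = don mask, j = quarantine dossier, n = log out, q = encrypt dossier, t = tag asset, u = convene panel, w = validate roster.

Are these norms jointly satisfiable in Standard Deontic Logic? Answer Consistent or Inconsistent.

Inconsistent

From premise 8 we have O(t).
The contrapositive of premise 9 (O(¬h -> ¬t)) is O(t -> h), and O(t) is already established, so O(h).
Premise 7 is O(¬g -> ¬h); contrapositively O(h -> g). Since O(h) holds, K gives O(g).
From O(g) and premise 11, O(g -> q), we obtain O(q).
From O(q) and premise 4, O(q -> j), we obtain O(j).
Premise 5 is O(u -> ¬j); contrapositively O(j -> ¬u). Since O(j) holds, K gives O(¬u).
The contrapositive of premise 6 (O(¬n -> u)) is O(¬u -> n), and O(¬u) is already established, so O(n).
Yet premise 1 is F(n), i.e. O(¬n).
We now have both O(n) and O(¬n) — n is simultaneously obligatory and forbidden, violating the D-axiom.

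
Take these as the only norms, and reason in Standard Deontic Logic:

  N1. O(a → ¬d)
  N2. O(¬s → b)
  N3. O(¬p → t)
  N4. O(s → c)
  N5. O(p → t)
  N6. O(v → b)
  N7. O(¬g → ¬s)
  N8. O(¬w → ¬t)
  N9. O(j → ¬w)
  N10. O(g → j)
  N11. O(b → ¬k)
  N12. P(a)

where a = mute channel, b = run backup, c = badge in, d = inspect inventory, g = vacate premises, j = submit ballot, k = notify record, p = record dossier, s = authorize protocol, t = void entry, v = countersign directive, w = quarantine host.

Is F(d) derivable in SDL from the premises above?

No

Premise 1 is O(a → ¬d), but O(a) is not derivable from the premises (the permission P(a) asserts only ¬O(¬a), not O(a)), so it does not yield O(¬d).
No other premise forces O(¬d). An ideal world satisfying every premise can still have d true, so F(d) is not derivable.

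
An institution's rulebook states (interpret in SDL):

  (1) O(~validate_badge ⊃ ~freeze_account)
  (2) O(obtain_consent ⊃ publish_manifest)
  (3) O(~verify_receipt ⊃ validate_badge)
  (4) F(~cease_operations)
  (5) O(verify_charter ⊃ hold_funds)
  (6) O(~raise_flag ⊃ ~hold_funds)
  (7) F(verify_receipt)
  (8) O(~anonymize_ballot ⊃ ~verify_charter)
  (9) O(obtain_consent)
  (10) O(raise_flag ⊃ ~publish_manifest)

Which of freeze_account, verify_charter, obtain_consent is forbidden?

Premise 9 states O(obtain_consent) outright.
With premise 2, O(obtain_consent ⊃ publish_manifest), the K-axiom yields O(publish_manifest).
Premise 10 is O(raise_flag ⊃ ~publish_manifest); contrapositively O(publish_manifest ⊃ ~raise_flag). Since O(publish_manifest) holds, K gives O(~raise_flag).
From O(~raise_flag) and premise 6, O(~raise_flag ⊃ ~hold_funds), we obtain O(~hold_funds).
Premise 5, O(verify_charter ⊃ hold_funds), contraposes to O(~hold_funds ⊃ ~verify_charter); with O(~hold_funds) we get O(~verify_charter).
So O(~verify_charter) holds, i.e. verify_charter is forbidden. None of the other listed options is forbidden under the premises.

verify_charter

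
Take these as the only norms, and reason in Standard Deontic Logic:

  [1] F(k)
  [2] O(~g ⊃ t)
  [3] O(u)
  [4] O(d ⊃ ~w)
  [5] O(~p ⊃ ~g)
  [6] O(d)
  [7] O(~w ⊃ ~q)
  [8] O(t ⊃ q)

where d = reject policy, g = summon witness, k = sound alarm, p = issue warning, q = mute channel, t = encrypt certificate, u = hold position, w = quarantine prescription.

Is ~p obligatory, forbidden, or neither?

Forbidden

Premise 6 states O(d) outright.
Applying K to premise 4 (O(d ⊃ ~w)) and O(d) yields O(~w).
From O(~w) and premise 7, O(~w ⊃ ~q), we obtain O(~q).
The contrapositive of premise 8 (O(t ⊃ q)) is O(~q ⊃ ~t), and O(~q) is already established, so O(~t).
The contrapositive of premise 2 (O(~g ⊃ t)) is O(~t ⊃ g), and O(~t) is already established, so O(g).
Premise 5 is O(~p ⊃ ~g); contrapositively O(g ⊃ p). Since O(g) holds, K gives O(p).
Premises 1, 3 do not contribute to this derivation.
Thus O(p), which is F(~p): ~p is forbidden.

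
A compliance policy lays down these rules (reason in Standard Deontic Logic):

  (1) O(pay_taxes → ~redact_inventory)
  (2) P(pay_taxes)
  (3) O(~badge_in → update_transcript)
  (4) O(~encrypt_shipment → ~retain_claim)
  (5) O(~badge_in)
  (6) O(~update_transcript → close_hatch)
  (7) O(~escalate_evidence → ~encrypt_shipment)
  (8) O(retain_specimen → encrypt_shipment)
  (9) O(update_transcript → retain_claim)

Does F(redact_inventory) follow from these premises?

Premise 1 is O(pay_taxes → ~redact_inventory), but O(pay_taxes) is not derivable from the premises (the permission P(pay_taxes) asserts only ~O(~pay_taxes), not O(pay_taxes)), so it does not yield O(~redact_inventory).
No other premise forces O(~redact_inventory). An ideal world satisfying every premise can still have redact_inventory true, so F(redact_inventory) is not derivable.

No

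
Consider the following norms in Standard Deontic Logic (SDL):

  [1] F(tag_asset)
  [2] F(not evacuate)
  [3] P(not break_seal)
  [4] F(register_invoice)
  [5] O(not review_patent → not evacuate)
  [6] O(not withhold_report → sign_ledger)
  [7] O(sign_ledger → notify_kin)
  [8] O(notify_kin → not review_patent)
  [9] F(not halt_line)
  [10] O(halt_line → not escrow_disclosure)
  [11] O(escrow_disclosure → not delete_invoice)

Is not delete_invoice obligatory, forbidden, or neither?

Neither

Premise 11 is O(escrow_disclosure → not delete_invoice), but O(escrow_disclosure) is not derivable from the premises, so it does not yield O(not delete_invoice).
No premise or chain of K-axiom applications forces O(not delete_invoice), and none forces O(delete_invoice). So not delete_invoice is neither obligatory nor forbidden under these norms.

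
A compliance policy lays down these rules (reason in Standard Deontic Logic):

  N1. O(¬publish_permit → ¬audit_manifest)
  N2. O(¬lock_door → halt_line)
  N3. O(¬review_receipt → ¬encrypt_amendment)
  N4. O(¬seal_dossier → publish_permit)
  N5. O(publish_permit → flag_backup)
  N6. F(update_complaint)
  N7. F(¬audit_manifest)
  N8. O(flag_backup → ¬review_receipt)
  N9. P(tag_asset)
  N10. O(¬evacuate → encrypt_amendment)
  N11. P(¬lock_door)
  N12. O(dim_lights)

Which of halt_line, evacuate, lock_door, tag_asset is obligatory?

evacuate

Premise 7, F(¬audit_manifest), is equivalent to O(audit_manifest).
Premise 1 is O(¬publish_permit → ¬audit_manifest); contrapositively O(audit_manifest → publish_permit). Since O(audit_manifest) holds, K gives O(publish_permit).
With premise 5, O(publish_permit → flag_backup), the K-axiom yields O(flag_backup).
From O(flag_backup) and premise 8, O(flag_backup → ¬review_receipt), we obtain O(¬review_receipt).
From O(¬review_receipt) and premise 3, O(¬review_receipt → ¬encrypt_amendment), we obtain O(¬encrypt_amendment).
Premise 10, O(¬evacuate → encrypt_amendment), contraposes to O(¬encrypt_amendment → evacuate); with O(¬encrypt_amendment) we get O(evacuate).
So O(evacuate) holds — evacuate is obligatory. None of the other listed options is made obligatory by any chain of premises.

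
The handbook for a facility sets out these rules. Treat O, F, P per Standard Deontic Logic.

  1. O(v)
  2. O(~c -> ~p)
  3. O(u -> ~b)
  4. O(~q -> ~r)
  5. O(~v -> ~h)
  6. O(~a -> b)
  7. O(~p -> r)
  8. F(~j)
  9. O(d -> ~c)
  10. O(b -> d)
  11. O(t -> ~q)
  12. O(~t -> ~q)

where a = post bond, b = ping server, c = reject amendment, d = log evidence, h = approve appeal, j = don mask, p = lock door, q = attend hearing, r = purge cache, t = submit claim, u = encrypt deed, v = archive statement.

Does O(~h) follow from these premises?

No

Premise 5 is O(~v -> ~h), but O(~v) is not derivable from the premises, so it does not yield O(~h).
No other premise forces O(~h). An ideal world satisfying every premise can still have ~h false, so O(~h) is not derivable.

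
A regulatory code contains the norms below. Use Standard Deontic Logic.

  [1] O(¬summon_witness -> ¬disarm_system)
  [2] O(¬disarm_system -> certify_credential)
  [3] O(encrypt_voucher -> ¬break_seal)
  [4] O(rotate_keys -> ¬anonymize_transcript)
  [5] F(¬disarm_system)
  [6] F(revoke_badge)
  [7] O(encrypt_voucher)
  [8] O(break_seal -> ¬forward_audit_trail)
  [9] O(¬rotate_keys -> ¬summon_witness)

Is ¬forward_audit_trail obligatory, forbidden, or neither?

Premise 8 is O(break_seal -> ¬forward_audit_trail), but O(break_seal) is not derivable from the premises, so it does not yield O(¬forward_audit_trail).
No premise or chain of K-axiom applications forces O(¬forward_audit_trail), and none forces O(forward_audit_trail). So ¬forward_audit_trail is neither obligatory nor forbidden under these norms.

Neither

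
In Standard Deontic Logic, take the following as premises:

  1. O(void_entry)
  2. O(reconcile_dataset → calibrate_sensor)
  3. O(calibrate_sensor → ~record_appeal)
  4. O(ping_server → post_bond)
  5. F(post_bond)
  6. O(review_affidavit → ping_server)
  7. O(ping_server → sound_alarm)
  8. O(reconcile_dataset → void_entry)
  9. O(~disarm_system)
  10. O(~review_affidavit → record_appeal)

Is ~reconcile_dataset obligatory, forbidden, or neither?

Premise 5 is F(post_bond), i.e. O(~post_bond).
Premise 4 is O(ping_server → post_bond); contrapositively O(~post_bond → ~ping_server). Since O(~post_bond) holds, K gives O(~ping_server).
Premise 6, O(review_affidavit → ping_server), contraposes to O(~ping_server → ~review_affidavit); with O(~ping_server) we get O(~review_affidavit).
With premise 10, O(~review_affidavit → record_appeal), the K-axiom yields O(record_appeal).
Premise 3 is O(calibrate_sensor → ~record_appeal); contrapositively O(record_appeal → ~calibrate_sensor). Since O(record_appeal) holds, K gives O(~calibrate_sensor).
Premise 2, O(reconcile_dataset → calibrate_sensor), contraposes to O(~calibrate_sensor → ~reconcile_dataset); with O(~calibrate_sensor) we get O(~reconcile_dataset).
Premises 1, 7, 8, 9 do not contribute to this derivation.
Hence ~reconcile_dataset is obligatory.

Obligatory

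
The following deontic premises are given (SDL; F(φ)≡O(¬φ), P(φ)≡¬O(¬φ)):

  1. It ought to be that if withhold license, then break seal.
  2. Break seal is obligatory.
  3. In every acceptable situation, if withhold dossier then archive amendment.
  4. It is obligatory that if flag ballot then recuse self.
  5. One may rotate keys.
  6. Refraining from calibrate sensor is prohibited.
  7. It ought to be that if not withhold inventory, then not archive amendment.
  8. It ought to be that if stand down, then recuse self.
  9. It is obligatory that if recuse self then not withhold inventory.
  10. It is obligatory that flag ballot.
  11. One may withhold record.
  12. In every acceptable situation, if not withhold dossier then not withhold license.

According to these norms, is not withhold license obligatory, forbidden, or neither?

Obligatory

Premise 10 gives O(flag_ballot).
From O(flag_ballot) and premise 4, O(flag_ballot → recuse_self), we obtain O(recuse_self).
Applying K to premise 9 (O(recuse_self → ¬withhold_inventory)) and O(recuse_self) yields O(¬withhold_inventory).
From O(¬withhold_inventory) and premise 7, O(¬withhold_inventory → ¬archive_amendment), we obtain O(¬archive_amendment).
Premise 3, O(withhold_dossier → archive_amendment), contraposes to O(¬archive_amendment → ¬withhold_dossier); with O(¬archive_amendment) we get O(¬withhold_dossier).
From O(¬withhold_dossier) and premise 12, O(¬withhold_dossier → ¬withhold_license), we obtain O(¬withhold_license).
Premises 1, 2, 5, 6, 8, 11 do not contribute to this derivation.
Hence ¬withhold_license is obligatory.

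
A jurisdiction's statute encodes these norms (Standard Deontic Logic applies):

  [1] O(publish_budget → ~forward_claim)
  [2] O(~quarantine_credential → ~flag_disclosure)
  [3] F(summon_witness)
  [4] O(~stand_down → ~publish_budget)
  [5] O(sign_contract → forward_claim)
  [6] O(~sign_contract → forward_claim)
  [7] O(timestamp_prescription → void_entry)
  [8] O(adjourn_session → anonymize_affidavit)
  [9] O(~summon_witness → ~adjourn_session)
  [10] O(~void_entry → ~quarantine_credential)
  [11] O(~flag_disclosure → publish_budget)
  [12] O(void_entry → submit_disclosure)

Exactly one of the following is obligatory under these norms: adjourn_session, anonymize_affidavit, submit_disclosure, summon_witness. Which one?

submit_disclosure

Premises 6 and 5 are O(~sign_contract → forward_claim) and O(sign_contract → forward_claim); every ideal world satisfies ~sign_contract or sign_contract, so in either case forward_claim holds — hence O(forward_claim).
The contrapositive of premise 1 (O(publish_budget → ~forward_claim)) is O(forward_claim → ~publish_budget), and O(forward_claim) is already established, so O(~publish_budget).
The contrapositive of premise 11 (O(~flag_disclosure → publish_budget)) is O(~publish_budget → flag_disclosure), and O(~publish_budget) is already established, so O(flag_disclosure).
Premise 2 is O(~quarantine_credential → ~flag_disclosure); contrapositively O(flag_disclosure → quarantine_credential). Since O(flag_disclosure) holds, K gives O(quarantine_credential).
The contrapositive of premise 10 (O(~void_entry → ~quarantine_credential)) is O(quarantine_credential → void_entry), and O(quarantine_credential) is already established, so O(void_entry).
With premise 12, O(void_entry → submit_disclosure), the K-axiom yields O(submit_disclosure).
So O(submit_disclosure) holds — submit_disclosure is obligatory. None of the other listed options is made obligatory by any chain of premises.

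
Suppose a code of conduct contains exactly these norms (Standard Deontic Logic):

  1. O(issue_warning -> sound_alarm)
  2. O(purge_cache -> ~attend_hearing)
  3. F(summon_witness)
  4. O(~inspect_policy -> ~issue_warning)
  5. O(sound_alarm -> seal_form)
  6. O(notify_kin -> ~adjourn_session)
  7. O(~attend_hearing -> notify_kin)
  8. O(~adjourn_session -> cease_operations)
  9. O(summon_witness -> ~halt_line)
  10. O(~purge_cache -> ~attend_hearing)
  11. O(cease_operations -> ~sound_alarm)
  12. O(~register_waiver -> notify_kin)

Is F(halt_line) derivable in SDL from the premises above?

No

Premise 9 is O(summon_witness -> ~halt_line), but O(summon_witness) is not derivable from the premises, so it does not yield O(~halt_line).
No other premise forces O(~halt_line). An ideal world satisfying every premise can still have halt_line true, so F(halt_line) is not derivable.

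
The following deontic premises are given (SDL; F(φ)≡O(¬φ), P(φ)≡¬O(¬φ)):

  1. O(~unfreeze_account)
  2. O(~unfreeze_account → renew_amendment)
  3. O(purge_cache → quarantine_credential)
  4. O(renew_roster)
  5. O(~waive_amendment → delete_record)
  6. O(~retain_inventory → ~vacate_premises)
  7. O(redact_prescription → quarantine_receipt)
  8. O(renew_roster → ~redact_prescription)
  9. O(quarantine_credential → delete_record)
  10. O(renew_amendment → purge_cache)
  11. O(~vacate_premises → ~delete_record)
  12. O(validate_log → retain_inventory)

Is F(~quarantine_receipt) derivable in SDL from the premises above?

Premise 7 is O(redact_prescription → quarantine_receipt), but O(redact_prescription) is not derivable from the premises, so it does not yield O(quarantine_receipt).
No other premise forces O(quarantine_receipt). An ideal world satisfying every premise can still have ~quarantine_receipt true, so F(~quarantine_receipt) is not derivable.

No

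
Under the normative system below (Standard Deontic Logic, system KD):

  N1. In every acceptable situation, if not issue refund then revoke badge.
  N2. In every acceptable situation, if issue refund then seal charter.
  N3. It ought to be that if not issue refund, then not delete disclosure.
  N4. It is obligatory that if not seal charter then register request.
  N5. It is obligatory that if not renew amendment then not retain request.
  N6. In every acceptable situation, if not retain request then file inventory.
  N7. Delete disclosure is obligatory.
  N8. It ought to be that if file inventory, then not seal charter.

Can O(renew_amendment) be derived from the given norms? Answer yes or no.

Yes

Premise 7 states O(delete_disclosure) outright.
Premise 3, O(¬issue_refund → ¬delete_disclosure), contraposes to O(delete_disclosure → issue_refund); with O(delete_disclosure) we get O(issue_refund).
From O(issue_refund) and premise 2, O(issue_refund → seal_charter), we obtain O(seal_charter).
Premise 8 is O(file_inventory → ¬seal_charter); contrapositively O(seal_charter → ¬file_inventory). Since O(seal_charter) holds, K gives O(¬file_inventory).
The contrapositive of premise 6 (O(¬retain_request → file_inventory)) is O(¬file_inventory → retain_request), and O(¬file_inventory) is already established, so O(retain_request).
Premise 5 is O(¬renew_amendment → ¬retain_request); contrapositively O(retain_request → renew_amendment). Since O(retain_request) holds, K gives O(renew_amendment).
Premises 1, 4 do not contribute to this derivation.
So O(renew_amendment) follows.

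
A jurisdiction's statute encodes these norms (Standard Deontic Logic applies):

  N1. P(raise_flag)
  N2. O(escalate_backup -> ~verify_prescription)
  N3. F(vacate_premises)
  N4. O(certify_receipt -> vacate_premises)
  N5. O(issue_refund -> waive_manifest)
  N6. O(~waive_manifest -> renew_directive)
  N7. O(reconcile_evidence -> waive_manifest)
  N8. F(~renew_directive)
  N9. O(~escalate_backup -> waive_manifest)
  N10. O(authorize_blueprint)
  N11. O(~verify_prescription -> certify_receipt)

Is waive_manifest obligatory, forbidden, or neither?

Obligatory

F(vacate_premises) at premise 3 means O(~vacate_premises).
The contrapositive of premise 4 (O(certify_receipt -> vacate_premises)) is O(~vacate_premises -> ~certify_receipt), and O(~vacate_premises) is already established, so O(~certify_receipt).
Premise 11, O(~verify_prescription -> certify_receipt), contraposes to O(~certify_receipt -> verify_prescription); with O(~certify_receipt) we get O(verify_prescription).
The contrapositive of premise 2 (O(escalate_backup -> ~verify_prescription)) is O(verify_prescription -> ~escalate_backup), and O(verify_prescription) is already established, so O(~escalate_backup).
From O(~escalate_backup) and premise 9, O(~escalate_backup -> waive_manifest), we obtain O(waive_manifest).
Premises 1, 5, 6, 7, 8, 10 do not contribute to this derivation.
Hence waive_manifest is obligatory.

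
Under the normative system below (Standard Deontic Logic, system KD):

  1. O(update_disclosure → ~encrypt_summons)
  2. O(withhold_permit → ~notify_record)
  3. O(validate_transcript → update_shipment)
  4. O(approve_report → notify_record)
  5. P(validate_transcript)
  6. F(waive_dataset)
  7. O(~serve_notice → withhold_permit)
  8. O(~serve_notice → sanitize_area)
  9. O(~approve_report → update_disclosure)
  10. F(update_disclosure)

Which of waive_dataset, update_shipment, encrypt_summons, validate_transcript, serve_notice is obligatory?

Premise 10, F(update_disclosure), is equivalent to O(~update_disclosure).
Premise 9 is O(~approve_report → update_disclosure); contrapositively O(~update_disclosure → approve_report). Since O(~update_disclosure) holds, K gives O(approve_report).
Applying K to premise 4 (O(approve_report → notify_record)) and O(approve_report) yields O(notify_record).
Premise 2 is O(withhold_permit → ~notify_record); contrapositively O(notify_record → ~withhold_permit). Since O(notify_record) holds, K gives O(~withhold_permit).
The contrapositive of premise 7 (O(~serve_notice → withhold_permit)) is O(~withhold_permit → serve_notice), and O(~withhold_permit) is already established, so O(serve_notice).
So O(serve_notice) holds — serve_notice is obligatory. None of the other listed options is made obligatory by any chain of premises.

serve_notice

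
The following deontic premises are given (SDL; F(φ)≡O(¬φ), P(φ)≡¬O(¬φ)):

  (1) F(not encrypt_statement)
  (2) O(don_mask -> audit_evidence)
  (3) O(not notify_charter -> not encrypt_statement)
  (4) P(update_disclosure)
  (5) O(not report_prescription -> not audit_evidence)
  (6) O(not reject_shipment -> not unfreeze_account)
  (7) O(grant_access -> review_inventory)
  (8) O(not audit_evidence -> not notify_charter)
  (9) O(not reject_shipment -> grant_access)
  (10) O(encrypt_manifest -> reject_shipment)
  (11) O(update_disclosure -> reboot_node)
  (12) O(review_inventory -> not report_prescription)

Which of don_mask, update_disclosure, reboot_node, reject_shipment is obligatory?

reject_shipment

Premise 1 is F(not encrypt_statement), i.e. O(encrypt_statement).
Premise 3 is O(not notify_charter -> not encrypt_statement); contrapositively O(encrypt_statement -> notify_charter). Since O(encrypt_statement) holds, K gives O(notify_charter).
Premise 8 is O(not audit_evidence -> not notify_charter); contrapositively O(notify_charter -> audit_evidence). Since O(notify_charter) holds, K gives O(audit_evidence).
Premise 5 is O(not report_prescription -> not audit_evidence); contrapositively O(audit_evidence -> report_prescription). Since O(audit_evidence) holds, K gives O(report_prescription).
Premise 12, O(review_inventory -> not report_prescription), contraposes to O(report_prescription -> not review_inventory); with O(report_prescription) we get O(not review_inventory).
Premise 7 is O(grant_access -> review_inventory); contrapositively O(not review_inventory -> not grant_access). Since O(not review_inventory) holds, K gives O(not grant_access).
Premise 9 is O(not reject_shipment -> grant_access); contrapositively O(not grant_access -> reject_shipment). Since O(not grant_access) holds, K gives O(reject_shipment).
So O(reject_shipment) holds — reject_shipment is obligatory. None of the other listed options is made obligatory by any chain of premises.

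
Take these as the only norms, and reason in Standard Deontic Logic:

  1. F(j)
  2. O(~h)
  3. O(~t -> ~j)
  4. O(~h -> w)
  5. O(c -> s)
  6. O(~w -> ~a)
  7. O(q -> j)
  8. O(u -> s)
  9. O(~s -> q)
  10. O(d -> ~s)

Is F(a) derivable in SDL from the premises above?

Premise 6 is O(~w -> ~a), but O(~w) is not derivable from the premises, so it does not yield O(~a).
No other premise forces O(~a). An ideal world satisfying every premise can still have a true, so F(a) is not derivable.

No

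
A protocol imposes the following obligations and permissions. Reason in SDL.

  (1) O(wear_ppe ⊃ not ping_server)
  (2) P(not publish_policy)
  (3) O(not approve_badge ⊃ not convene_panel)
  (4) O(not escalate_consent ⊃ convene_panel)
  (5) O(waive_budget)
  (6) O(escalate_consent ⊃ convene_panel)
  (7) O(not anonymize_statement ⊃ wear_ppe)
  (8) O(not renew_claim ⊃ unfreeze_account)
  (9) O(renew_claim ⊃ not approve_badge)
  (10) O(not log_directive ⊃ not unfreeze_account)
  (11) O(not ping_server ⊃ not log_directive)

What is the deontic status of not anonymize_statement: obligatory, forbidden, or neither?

By case analysis on escalate_consent: premise 6 gives O(escalate_consent ⊃ convene_panel) and premise 4 gives O(not escalate_consent ⊃ convene_panel), so O(convene_panel) either way.
Premise 3, O(not approve_badge ⊃ not convene_panel), contraposes to O(convene_panel ⊃ approve_badge); with O(convene_panel) we get O(approve_badge).
The contrapositive of premise 9 (O(renew_claim ⊃ not approve_badge)) is O(approve_badge ⊃ not renew_claim), and O(approve_badge) is already established, so O(not renew_claim).
Applying K to premise 8 (O(not renew_claim ⊃ unfreeze_account)) and O(not renew_claim) yields O(unfreeze_account).
Premise 10 is O(not log_directive ⊃ not unfreeze_account); contrapositively O(unfreeze_account ⊃ log_directive). Since O(unfreeze_account) holds, K gives O(log_directive).
Premise 11, O(not ping_server ⊃ not log_directive), contraposes to O(log_directive ⊃ ping_server); with O(log_directive) we get O(ping_server).
The contrapositive of premise 1 (O(wear_ppe ⊃ not ping_server)) is O(ping_server ⊃ not wear_ppe), and O(ping_server) is already established, so O(not wear_ppe).
The contrapositive of premise 7 (O(not anonymize_statement ⊃ wear_ppe)) is O(not wear_ppe ⊃ anonymize_statement), and O(not wear_ppe) is already established, so O(anonymize_statement).
Premises 2, 5 do not contribute to this derivation.
Thus O(anonymize_statement), which is F(not anonymize_statement): not anonymize_statement is forbidden.

Forbidden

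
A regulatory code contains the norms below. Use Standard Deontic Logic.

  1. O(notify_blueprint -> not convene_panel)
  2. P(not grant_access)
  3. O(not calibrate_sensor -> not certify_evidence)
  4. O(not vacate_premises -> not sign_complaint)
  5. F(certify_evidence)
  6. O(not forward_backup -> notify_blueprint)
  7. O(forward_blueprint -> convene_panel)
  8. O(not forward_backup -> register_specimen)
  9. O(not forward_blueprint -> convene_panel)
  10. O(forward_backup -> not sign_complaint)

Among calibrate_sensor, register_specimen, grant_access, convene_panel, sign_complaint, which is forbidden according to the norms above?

Premises 7 and 9 cover both cases: O(forward_blueprint -> convene_panel) and O(not forward_blueprint -> convene_panel). Since forward_blueprint ∨ not forward_blueprint is a tautology, O(convene_panel) follows.
Premise 1, O(notify_blueprint -> not convene_panel), contraposes to O(convene_panel -> not notify_blueprint); with O(convene_panel) we get O(not notify_blueprint).
The contrapositive of premise 6 (O(not forward_backup -> notify_blueprint)) is O(not notify_blueprint -> forward_backup), and O(not notify_blueprint) is already established, so O(forward_backup).
Applying K to premise 10 (O(forward_backup -> not sign_complaint)) and O(forward_backup) yields O(not sign_complaint).
So O(not sign_complaint) holds, i.e. sign_complaint is forbidden. None of the other listed options is forbidden under the premises.

sign_complaint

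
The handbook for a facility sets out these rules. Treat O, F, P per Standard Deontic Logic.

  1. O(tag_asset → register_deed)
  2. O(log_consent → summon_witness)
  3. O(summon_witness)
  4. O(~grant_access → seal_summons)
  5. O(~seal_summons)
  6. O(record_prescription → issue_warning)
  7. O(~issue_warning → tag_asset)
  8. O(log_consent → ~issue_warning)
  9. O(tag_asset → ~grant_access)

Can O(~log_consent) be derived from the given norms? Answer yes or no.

Yes

From premise 5 we have O(~seal_summons).
Premise 4 is O(~grant_access → seal_summons); contrapositively O(~seal_summons → grant_access). Since O(~seal_summons) holds, K gives O(grant_access).
Premise 9, O(tag_asset → ~grant_access), contraposes to O(grant_access → ~tag_asset); with O(grant_access) we get O(~tag_asset).
Premise 7, O(~issue_warning → tag_asset), contraposes to O(~tag_asset → issue_warning); with O(~tag_asset) we get O(issue_warning).
The contrapositive of premise 8 (O(log_consent → ~issue_warning)) is O(issue_warning → ~log_consent), and O(issue_warning) is already established, so O(~log_consent).
Premises 1, 2, 3, 6 do not contribute to this derivation.
So O(~log_consent) follows.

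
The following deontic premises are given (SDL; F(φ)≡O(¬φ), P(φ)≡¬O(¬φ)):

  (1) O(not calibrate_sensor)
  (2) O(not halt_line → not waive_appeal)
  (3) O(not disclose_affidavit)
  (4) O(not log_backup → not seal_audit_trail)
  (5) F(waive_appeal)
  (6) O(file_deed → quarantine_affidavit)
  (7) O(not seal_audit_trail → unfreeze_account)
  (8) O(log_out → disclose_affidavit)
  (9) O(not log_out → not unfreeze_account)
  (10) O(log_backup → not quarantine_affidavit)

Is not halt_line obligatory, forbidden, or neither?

Neither

Premise 2 is O(not halt_line → not waive_appeal); even if O(not waive_appeal) held, inferring O(not halt_line) would be affirming the consequent — invalid.
No premise or chain of K-axiom applications forces O(not halt_line), and none forces O(halt_line). So not halt_line is neither obligatory nor forbidden under these norms.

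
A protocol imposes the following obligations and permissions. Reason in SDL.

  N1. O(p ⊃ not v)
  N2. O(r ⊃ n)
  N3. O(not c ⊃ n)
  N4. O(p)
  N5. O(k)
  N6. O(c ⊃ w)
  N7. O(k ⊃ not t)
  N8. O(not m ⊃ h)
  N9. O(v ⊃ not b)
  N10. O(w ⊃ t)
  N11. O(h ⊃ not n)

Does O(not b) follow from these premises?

Premise 9 is O(v ⊃ not b), but O(v) is not derivable from the premises, so it does not yield O(not b).
No other premise forces O(not b). An ideal world satisfying every premise can still have not b false, so O(not b) is not derivable.

No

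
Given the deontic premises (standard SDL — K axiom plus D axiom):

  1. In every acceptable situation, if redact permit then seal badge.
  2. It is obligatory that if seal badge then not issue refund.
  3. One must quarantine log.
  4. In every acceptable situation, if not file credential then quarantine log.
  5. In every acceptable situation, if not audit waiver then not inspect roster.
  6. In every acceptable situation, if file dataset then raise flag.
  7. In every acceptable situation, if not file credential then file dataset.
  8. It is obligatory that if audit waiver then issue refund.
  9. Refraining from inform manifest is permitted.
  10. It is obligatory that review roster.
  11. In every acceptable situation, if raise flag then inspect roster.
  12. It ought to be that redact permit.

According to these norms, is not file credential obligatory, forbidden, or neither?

Forbidden

From premise 12 we have O(redact_permit).
Premise 1 is O(redact_permit → seal_badge); since O(redact_permit), deontic closure gives O(seal_badge).
Applying K to premise 2 (O(seal_badge → ¬issue_refund)) and O(seal_badge) yields O(¬issue_refund).
The contrapositive of premise 8 (O(audit_waiver → issue_refund)) is O(¬issue_refund → ¬audit_waiver), and O(¬issue_refund) is already established, so O(¬audit_waiver).
Premise 5 is O(¬audit_waiver → ¬inspect_roster); since O(¬audit_waiver), deontic closure gives O(¬inspect_roster).
Premise 11, O(raise_flag → inspect_roster), contraposes to O(¬inspect_roster → ¬raise_flag); with O(¬inspect_roster) we get O(¬raise_flag).
The contrapositive of premise 6 (O(file_dataset → raise_flag)) is O(¬raise_flag → ¬file_dataset), and O(¬raise_flag) is already established, so O(¬file_dataset).
Premise 7 is O(¬file_credential → file_dataset); contrapositively O(¬file_dataset → file_credential). Since O(¬file_dataset) holds, K gives O(file_credential).
Premises 3, 4, 9, 10 do not contribute to this derivation.
Thus O(file_credential), which is F(¬file_credential): ¬file_credential is forbidden.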